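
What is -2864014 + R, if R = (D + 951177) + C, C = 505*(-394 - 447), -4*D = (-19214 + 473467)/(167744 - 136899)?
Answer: -288406386213/123380 ≈ -2.3375e+6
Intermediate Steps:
D = -454253/123380 (D = -(-19214 + 473467)/(4*(167744 - 136899)) = -454253/(4*30845) = -1/4*454253/30845 = -454253/123380 ≈ -3.6817)
C = -424705 (C = 505*(-841) = -424705)
R = 64955661107/123380 (R = (-454253/123380 + 951177) - 424705 = 117355764007/123380 - 424705 = 64955661107/123380 ≈ 5.2647e+5)
-2864014 + R = -2864014 + 64955661107/123380 = -288406386213/123380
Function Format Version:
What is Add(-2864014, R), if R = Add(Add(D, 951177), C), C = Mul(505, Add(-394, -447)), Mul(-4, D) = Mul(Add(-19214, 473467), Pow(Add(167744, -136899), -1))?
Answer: Rational(-288406386213, 123380) ≈ -2.3375e+6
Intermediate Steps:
D = Rational(-454253, 123380) (D = Mul(Rational(-1, 4), Mul(Add(-19214, 473467), Pow(Add(167744, -136899), -1))) = Mul(Rational(-1, 4), Mul(454253, Pow(30845, -1))) = Mul(Rational(-1, 4), Mul(454253, Rational(1, 30845))) = Mul(Rational(-1, 4), Rational(454253, 30845)) = Rational(-454253, 123380) ≈ -3.6817)
C = -424705 (C = Mul(505, -841) = -424705)
R = Rational(64955661107, 123380) (R = Add(Add(Rational(-454253, 123380), 951177), -424705) = Add(Rational(117355764007, 123380), -424705) = Rational(64955661107, 123380) ≈ 5.2647e+5)
Add(-2864014, R) = Add(-2864014, Rational(64955661107, 123380)) = Rational(-288406386213, 123380)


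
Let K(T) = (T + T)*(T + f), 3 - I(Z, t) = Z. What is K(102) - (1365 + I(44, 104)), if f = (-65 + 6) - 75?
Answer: -7852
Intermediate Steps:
I(Z, t) = 3 - Z
f = -134 (f = -59 - 75 = -134)
K(T) = 2*T*(-134 + T) (K(T) = (T + T)*(T - 134) = (2*T)*(-134 + T) = 2*T*(-134 + T))
K(102) - (1365 + I(44, 104)) = 2*102*(-134 + 102) - (1365 + (3 - 1*44)) = 2*102*(-32) - (1365 + (3 - 44)) = -6528 - (1365 - 41) = -6528 - 1*1324 = -6528 - 1324 = -7852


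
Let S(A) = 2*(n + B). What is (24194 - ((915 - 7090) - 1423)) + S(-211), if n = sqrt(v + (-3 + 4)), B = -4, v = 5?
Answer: 31784 + 2*sqrt(6) ≈ 31789.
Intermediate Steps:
n = sqrt(6) (n = sqrt(5 + (-3 + 4)) = sqrt(5 + 1) = sqrt(6) ≈ 2.4495)
S(A) = -8 + 2*sqrt(6) (S(A) = 2*(sqrt(6) - 4) = 2*(-4 + sqrt(6)) = -8 + 2*sqrt(6))
(24194 - ((915 - 7090) - 1423)) + S(-211) = (24194 - ((915 - 7090) - 1423)) + (-8 + 2*sqrt(6)) = (24194 - (-6175 - 1423)) + (-8 + 2*sqrt(6)) = (24194 - 1*(-7598)) + (-8 + 2*sqrt(6)) = (24194 + 7598) + (-8 + 2*sqrt(6)) = 31792 + (-8 + 2*sqrt(6)) = 31784 + 2*sqrt(6)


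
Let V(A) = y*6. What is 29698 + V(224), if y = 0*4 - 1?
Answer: 29692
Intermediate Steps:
y = -1 (y = 0 - 1 = -1)
V(A) = -6 (V(A) = -1*6 = -6)
29698 + V(224) = 29698 - 6 = 29692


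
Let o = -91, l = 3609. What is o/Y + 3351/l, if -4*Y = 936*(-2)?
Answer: 10597/14436 ≈ 0.73407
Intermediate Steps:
Y = 468 (Y = -234*(-2) = -¼*(-1872) = 468)
o/Y + 3351/l = -91/468 + 3351/3609 = -91*1/468 + 3351*(1/3609) = -7/36 + 1117/1203 = 10597/14436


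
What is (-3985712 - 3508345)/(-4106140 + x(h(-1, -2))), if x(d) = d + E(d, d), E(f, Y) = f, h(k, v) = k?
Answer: 832673/456238 ≈ 1.8251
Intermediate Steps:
x(d) = 2*d (x(d) = d + d = 2*d)
(-3985712 - 3508345)/(-4106140 + x(h(-1, -2))) = (-3985712 - 3508345)/(-4106140 + 2*(-1)) = -7494057/(-4106140 - 2) = -7494057/(-4106142) = -7494057*(-1/4106142) = 832673/456238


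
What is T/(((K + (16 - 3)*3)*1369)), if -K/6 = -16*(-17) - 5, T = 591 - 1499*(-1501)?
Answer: -2250590/2139747 ≈ -1.0518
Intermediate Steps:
T = 2250590 (T = 591 + 2249999 = 2250590)
K = -1602 (K = -6*(-16*(-17) - 5) = -6*(272 - 5) = -6*267 = -1602)
T/(((K + (16 - 3)*3)*1369)) = 2250590/(((-1602 + (16 - 3)*3)*1369)) = 2250590/(((-1602 + 13*3)*1369)) = 2250590/(((-1602 + 39)*1369)) = 2250590/((-1563*1369)) = 2250590/(-2139747) = 2250590*(-1/2139747) = -2250590/2139747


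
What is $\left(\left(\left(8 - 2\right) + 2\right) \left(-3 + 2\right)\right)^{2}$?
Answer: $64$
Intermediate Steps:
$\left(\left(\left(8 - 2\right) + 2\right) \left(-3 + 2\right)\right)^{2} = \left(\left(6 + 2\right) \left(-1\right)\right)^{2} = \left(8 \left(-1\right)\right)^{2} = \left(-8\right)^{2} = 64$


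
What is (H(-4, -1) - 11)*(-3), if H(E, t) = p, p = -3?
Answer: 42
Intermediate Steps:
H(E, t) = -3
(H(-4, -1) - 11)*(-3) = (-3 - 11)*(-3) = -14*(-3) = 42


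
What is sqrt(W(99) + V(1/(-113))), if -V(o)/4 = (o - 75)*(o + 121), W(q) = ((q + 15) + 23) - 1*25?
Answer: 4*sqrt(29060351)/113 ≈ 190.82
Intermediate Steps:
W(q) = 13 + q (W(q) = ((15 + q) + 23) - 25 = (38 + q) - 25 = 13 + q)
V(o) = -4*(-75 + o)*(121 + o) (V(o) = -4*(o - 75)*(o + 121) = -4*(-75 + o)*(121 + o))
sqrt(W(99) + V(1/(-113))) = sqrt((13 + 99) + (36300 - 184/(-113) - 4*(1/(-113))**2)) = sqrt(112 + (36300 - 184*(-1/113) - 4*(-1/113)**2)) = sqrt(112 + (36300 + 184/113 - 4*1/12769)) = sqrt(112 + (36300 + 184/113 - 4/12769)) = sqrt(112 + 463535488/12769) = sqrt(464965616/12769) = 4*sqrt(29060351)/113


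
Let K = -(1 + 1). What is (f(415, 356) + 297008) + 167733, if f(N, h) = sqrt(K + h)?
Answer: 464741 + sqrt(354) ≈ 4.6476e+5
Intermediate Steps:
K = -2 (K = -1*2 = -2)
f(N, h) = sqrt(-2 + h)
(f(415, 356) + 297008) + 167733 = (sqrt(-2 + 356) + 297008) + 167733 = (sqrt(354) + 297008) + 167733 = (297008 + sqrt(354)) + 167733 = 464741 + sqrt(354)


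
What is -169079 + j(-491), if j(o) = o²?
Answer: 72002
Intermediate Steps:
-169079 + j(-491) = -169079 + (-491)² = -169079 + 241081 = 72002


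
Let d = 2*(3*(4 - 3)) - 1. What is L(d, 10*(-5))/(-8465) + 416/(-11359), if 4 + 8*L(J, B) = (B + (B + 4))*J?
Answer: -5668441/192307870 ≈ -0.029476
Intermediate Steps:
d = 5 (d = 2*(3*1) - 1 = 2*3 - 1 = 6 - 1 = 5)
L(J, B) = -1/2 + J*(4 + 2*B)/8 (L(J, B) = -1/2 + ((B + (B + 4))*J)/8 = -1/2 + ((B + (4 + B))*J)/8 = -1/2 + ((4 + 2*B)*J)/8 = -1/2 + (J*(4 + 2*B))/8 = -1/2 + J*(4 + 2*B)/8)
L(d, 10*(-5))/(-8465) + 416/(-11359) = (-1/2 + (1/2)*5 + (1/4)*(10*(-5))*5)/(-8465) + 416/(-11359) = (-1/2 + 5/2 + (1/4)*(-50)*5)*(-1/8465) + 416*(-1/11359) = (-1/2 + 5/2 - 125/2)*(-1/8465) - 416/11359 = -121/2*(-1/8465) - 416/11359 = 121/16930 - 416/11359 = -5668441/192307870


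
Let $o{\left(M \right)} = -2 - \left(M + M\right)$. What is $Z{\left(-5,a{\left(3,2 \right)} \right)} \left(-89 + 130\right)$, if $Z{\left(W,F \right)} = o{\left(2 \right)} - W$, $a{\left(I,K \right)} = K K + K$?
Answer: $-41$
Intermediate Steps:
$o{\left(M \right)} = -2 - 2 M$
$a{\left(I,K \right)} = K + K^{2}$ ($a{\left(I,K \right)} = K^{2} + K = K + K^{2}$)
$Z{\left(W,F \right)} = -6 - W$ ($Z{\left(W,F \right)} = \left(-2 - 4\right) - W = -6 - W$)
$Z{\left(-5,a{\left(3,2 \right)} \right)} \left(-89 + 130\right) = \left(-6 - -5\right) \left(-89 + 130\right) = \left(-6 + 5\right) 41 = \left(-1\right) 41 = -41$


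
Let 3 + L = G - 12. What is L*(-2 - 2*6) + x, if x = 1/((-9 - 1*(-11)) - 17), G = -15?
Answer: 6299/15 ≈ 419.93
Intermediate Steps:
x = -1/15 (x = 1/((-9 + 11) - 17) = 1/(2 - 17) = 1/(-15) = -1/15 ≈ -0.066667)
L = -30 (L = -3 + (-15 - 12) = -3 - 27 = -30)
L*(-2 - 2*6) + x = -30*(-2 - 2*6) - 1/15 = -30*(-2 - 12) - 1/15 = -30*(-14) - 1/15 = 420 - 1/15 = 6299/15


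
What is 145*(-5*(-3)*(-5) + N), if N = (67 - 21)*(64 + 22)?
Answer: 562745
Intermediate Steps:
N = 3956 (N = 46*86 = 3956)
145*(-5*(-3)*(-5) + N) = 145*(-5*(-3)*(-5) + 3956) = 145*(15*(-5) + 3956) = 145*(-75 + 3956) = 145*3881 = 562745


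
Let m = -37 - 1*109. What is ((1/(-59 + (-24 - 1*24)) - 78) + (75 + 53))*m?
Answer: -780954/107 ≈ -7298.6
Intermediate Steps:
m = -146 (m = -37 - 109 = -146)
((1/(-59 + (-24 - 1*24)) - 78) + (75 + 53))*m = ((1/(-59 + (-24 - 1*24)) - 78) + (75 + 53))*(-146) = ((1/(-59 + (-24 - 24)) - 78) + 128)*(-146) = ((1/(-59 - 48) - 78) + 128)*(-146) = ((1/(-107) - 78) + 128)*(-146) = ((-1/107*1 - 78) + 128)*(-146) = ((-1/107 - 78) + 128)*(-146) = (-8347/107 + 128)*(-146) = (5349/107)*(-146) = -780954/107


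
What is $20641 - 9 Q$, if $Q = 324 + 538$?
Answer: $12883$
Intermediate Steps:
$Q = 862$
$20641 - 9 Q = 20641 - 7758 = 12883$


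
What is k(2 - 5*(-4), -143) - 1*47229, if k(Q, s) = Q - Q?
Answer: -47229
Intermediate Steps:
k(Q, s) = 0
k(2 - 5*(-4), -143) - 1*47229 = 0 - 1*47229 = 0 - 47229 = -47229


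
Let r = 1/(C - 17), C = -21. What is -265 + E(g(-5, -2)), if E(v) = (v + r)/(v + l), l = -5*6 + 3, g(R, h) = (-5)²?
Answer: -21089/76 ≈ -277.49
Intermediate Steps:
g(R, h) = 25
l = -27 (l = -30 + 3 = -27)
r = -1/38 (r = 1/(-21 - 17) = 1/(-38) = -1/38 ≈ -0.026316)
E(v) = (-1/38 + v)/(-27 + v) (E(v) = (v - 1/38)/(v - 27) = (-1/38 + v)/(-27 + v))
-265 + E(g(-5, -2)) = -265 + (-1/38 + 25)/(-27 + 25) = -265 + (949/38)/(-2) = -265 - ½*949/38 = -265 - 949/76 = -21089/76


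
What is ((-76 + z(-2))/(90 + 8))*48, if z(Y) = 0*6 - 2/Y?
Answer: -1800/49 ≈ -36.735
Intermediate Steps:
z(Y) = -2/Y (z(Y) = 0 - 2/Y = -2/Y)
((-76 + z(-2))/(90 + 8))*48 = ((-76 - 2/(-2))/(90 + 8))*48 = ((-76 - 2*(-1/2))/98)*48 = ((-76 + 1)*(1/98))*48 = -75*1/98*48 = -75/98*48 = -1800/49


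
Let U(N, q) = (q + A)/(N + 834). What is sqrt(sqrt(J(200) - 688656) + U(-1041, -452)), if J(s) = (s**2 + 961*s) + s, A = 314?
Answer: sqrt(6 + 72*I*sqrt(7129))/3 ≈ 18.387 + 18.368*I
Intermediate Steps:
J(s) = s**2 + 962*s
U(N, q) = (314 + q)/(834 + N) (U(N, q) = (q + 314)/(N + 834) = (314 + q)/(834 + N))
sqrt(sqrt(J(200) - 688656) + U(-1041, -452)) = sqrt(sqrt(200*(962 + 200) - 688656) + (314 - 452)/(834 - 1041)) = sqrt(sqrt(200*1162 - 688656) - 138/(-207)) = sqrt(sqrt(232400 - 688656) - 1/207*(-138)) = sqrt(sqrt(-456256) + 2/3) = sqrt(8*I*sqrt(7129) + 2/3) = sqrt(2/3 + 8*I*sqrt(7129))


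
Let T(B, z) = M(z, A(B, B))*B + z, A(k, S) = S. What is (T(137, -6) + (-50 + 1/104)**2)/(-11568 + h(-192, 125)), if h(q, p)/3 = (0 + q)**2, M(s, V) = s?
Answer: 6024651/357014528 ≈ 0.016875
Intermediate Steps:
T(B, z) = z + B*z (T(B, z) = z*B + z = B*z + z = z + B*z)
h(q, p) = 3*q**2 (h(q, p) = 3*(0 + q)**2 = 3*q**2)
(T(137, -6) + (-50 + 1/104)**2)/(-11568 + h(-192, 125)) = (-6*(1 + 137) + (-50 + 1/104)**2)/(-11568 + 3*(-192)**2) = (-6*138 + (-50 + 1/104)**2)/(-11568 + 3*36864) = (-828 + (-5199/104)**2)/(-11568 + 110592) = (-828 + 27029601/10816)/99024 = (18073953/10816)*(1/99024) = 6024651/357014528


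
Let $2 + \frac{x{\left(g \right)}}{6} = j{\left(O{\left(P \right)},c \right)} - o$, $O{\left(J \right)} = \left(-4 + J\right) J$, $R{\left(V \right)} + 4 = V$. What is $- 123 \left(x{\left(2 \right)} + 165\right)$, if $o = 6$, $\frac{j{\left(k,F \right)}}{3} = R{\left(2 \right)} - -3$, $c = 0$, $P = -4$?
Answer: $-16605$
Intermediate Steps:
$R{\left(V \right)} = -4 + V$
$O{\left(J \right)} = J \left(-4 + J\right)$
$j{\left(k,F \right)} = 3$ ($j{\left(k,F \right)} = 3 \left(\left(-4 + 2\right) - -3\right) = 3 \left(-2 + 3\right) = 3 \cdot 1 = 3$)
$x{\left(g \right)} = -30$ ($x{\left(g \right)} = -12 + 6 \left(3 - 6\right) = -12 + 6 \left(-3\right) = -12 - 18 = -30$)
$- 123 \left(x{\left(2 \right)} + 165\right) = - 123 \left(-30 + 165\right) = \left(-123\right) 135 = -16605$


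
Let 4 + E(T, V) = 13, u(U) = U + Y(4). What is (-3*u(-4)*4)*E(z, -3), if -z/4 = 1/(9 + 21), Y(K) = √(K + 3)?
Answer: 432 - 108*√7 ≈ 146.26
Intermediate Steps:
Y(K) = √(3 + K)
u(U) = U + √7 (u(U) = U + √(3 + 4) = U + √7)
z = -2/15 (z = -4/(9 + 21) = -4/30 = -4*1/30 = -2/15 ≈ -0.13333)
E(T, V) = 9 (E(T, V) = -4 + 13 = 9)
(-3*u(-4)*4)*E(z, -3) = (-3*(-4 + √7)*4)*9 = ((12 - 3*√7)*4)*9 = (48 - 12*√7)*9 = 432 - 108*√7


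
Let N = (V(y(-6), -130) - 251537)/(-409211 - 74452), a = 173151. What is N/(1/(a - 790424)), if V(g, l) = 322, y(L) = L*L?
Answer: -155068236695/483663 ≈ -3.2061e+5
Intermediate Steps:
y(L) = L²
N = 251215/483663 (N = (322 - 251537)/(-409211 - 74452) = -251215/(-483663) = -251215*(-1/483663) = 251215/483663 ≈ 0.51940)
N/(1/(a - 790424)) = 251215/(483663*(1/(173151 - 790424))) = 251215/(483663*(1/(-617273))) = 251215/(483663*(-1/617273)) = (251215/483663)*(-617273) = -155068236695/483663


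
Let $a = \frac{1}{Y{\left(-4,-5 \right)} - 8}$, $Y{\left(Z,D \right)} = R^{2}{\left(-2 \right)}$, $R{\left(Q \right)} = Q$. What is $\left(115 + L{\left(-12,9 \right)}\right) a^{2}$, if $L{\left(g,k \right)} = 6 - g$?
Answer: $\frac{133}{16} \approx 8.3125$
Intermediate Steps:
$Y{\left(Z,D \right)} = 4$ ($Y{\left(Z,D \right)} = \left(-2\right)^{2} = 4$)
$a = - \frac{1}{4}$ ($a = \frac{1}{4 - 8} = \frac{1}{-4} = - \frac{1}{4} \approx -0.25$)
$\left(115 + L{\left(-12,9 \right)}\right) a^{2} = \left(115 + \left(6 - -12\right)\right) \left(- \frac{1}{4}\right)^{2} = \left(115 + \left(6 + 12\right)\right) \frac{1}{16} = \left(115 + 18\right) \frac{1}{16} = 133 \cdot \frac{1}{16} = \frac{133}{16}$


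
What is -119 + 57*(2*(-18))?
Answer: -2171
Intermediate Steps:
-119 + 57*(2*(-18)) = -119 + 57*(-36) = -119 - 2052 = -2171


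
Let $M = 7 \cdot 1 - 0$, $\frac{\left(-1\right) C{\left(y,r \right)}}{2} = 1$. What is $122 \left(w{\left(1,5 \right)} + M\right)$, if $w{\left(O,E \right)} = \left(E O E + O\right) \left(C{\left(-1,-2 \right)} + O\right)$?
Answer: $-2318$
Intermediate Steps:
$C{\left(y,r \right)} = -2$ ($C{\left(y,r \right)} = \left(-2\right) 1 = -2$)
$w{\left(O,E \right)} = \left(-2 + O\right) \left(O + O E^{2}\right)$ ($w{\left(O,E \right)} = \left(E O E + O\right) \left(-2 + O\right) = \left(O E^{2} + O\right) \left(-2 + O\right) = \left(O + O E^{2}\right) \left(-2 + O\right) = \left(-2 + O\right) \left(O + O E^{2}\right)$)
$M = 7$ ($M = 7 + 0 = 7$)
$122 \left(w{\left(1,5 \right)} + M\right) = 122 \left(1 \left(-2 + 1 - 2 \cdot 5^{2} + 1 \cdot 5^{2}\right) + 7\right) = 122 \left(1 \left(-2 + 1 - 50 + 1 \cdot 25\right) + 7\right) = 122 \left(1 \left(-2 + 1 - 50 + 25\right) + 7\right) = 122 \left(1 \left(-26\right) + 7\right) = 122 \left(-26 + 7\right) = 122 \left(-19\right) = -2318$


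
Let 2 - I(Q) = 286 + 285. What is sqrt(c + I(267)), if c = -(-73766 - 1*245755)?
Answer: 2*sqrt(79738) ≈ 564.76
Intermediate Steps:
I(Q) = -569 (I(Q) = 2 - (286 + 285) = 2 - 1*571 = 2 - 571 = -569)
c = 319521 (c = -(-73766 - 245755) = -1*(-319521) = 319521)
sqrt(c + I(267)) = sqrt(319521 - 569) = sqrt(318952) = 2*sqrt(79738)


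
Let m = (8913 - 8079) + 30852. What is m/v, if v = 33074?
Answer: 15843/16537 ≈ 0.95803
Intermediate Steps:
m = 31686 (m = 834 + 30852 = 31686)
m/v = 31686/33074 = 31686*(1/33074) = 15843/16537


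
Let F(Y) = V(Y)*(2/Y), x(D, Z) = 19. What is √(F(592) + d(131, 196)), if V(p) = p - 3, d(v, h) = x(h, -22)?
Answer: √459762/148 ≈ 4.5815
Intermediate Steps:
d(v, h) = 19
V(p) = -3 + p
F(Y) = 2*(-3 + Y)/Y (F(Y) = (-3 + Y)*(2/Y) = 2*(-3 + Y)/Y)
√(F(592) + d(131, 196)) = √((2 - 6/592) + 19) = √((2 - 6*1/592) + 19) = √((2 - 3/296) + 19) = √(589/296 + 19) = √(6213/296) = √459762/148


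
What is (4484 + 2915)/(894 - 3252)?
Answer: -7399/2358 ≈ -3.1378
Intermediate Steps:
(4484 + 2915)/(894 - 3252) = 7399/(-2358) = 7399*(-1/2358) = -7399/2358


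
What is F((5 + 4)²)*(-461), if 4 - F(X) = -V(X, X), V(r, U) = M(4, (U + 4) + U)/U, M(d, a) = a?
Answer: -225890/81 ≈ -2788.8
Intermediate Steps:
V(r, U) = (4 + 2*U)/U (V(r, U) = ((U + 4) + U)/U = ((4 + U) + U)/U = (4 + 2*U)/U)
F(X) = 6 + 4/X (F(X) = 4 - (-1)*(2 + 4/X) = 4 - (-2 - 4/X) = 4 + (2 + 4/X) = 6 + 4/X)
F((5 + 4)²)*(-461) = (6 + 4/((5 + 4)²))*(-461) = (6 + 4/(9²))*(-461) = (6 + 4/81)*(-461) = (490/81)*(-461) = -225890/81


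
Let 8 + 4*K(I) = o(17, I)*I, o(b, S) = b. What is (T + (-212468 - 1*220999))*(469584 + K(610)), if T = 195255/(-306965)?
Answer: -12565450463516559/61393 ≈ -2.0467e+11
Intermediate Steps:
K(I) = -2 + 17*I/4 (K(I) = -2 + (17*I)/4 = -2 + 17*I/4)
T = -39051/61393 (T = 195255*(-1/306965) = -39051/61393 ≈ -0.63608)
(T + (-212468 - 1*220999))*(469584 + K(610)) = (-39051/61393 + (-212468 - 1*220999))*(469584 + (-2 + (17/4)*610)) = (-39051/61393 + (-212468 - 220999))*(469584 + (-2 + 5185/2)) = (-39051/61393 - 433467)*(469584 + 5181/2) = -26611878582/61393*944349/2 = -12565450463516559/61393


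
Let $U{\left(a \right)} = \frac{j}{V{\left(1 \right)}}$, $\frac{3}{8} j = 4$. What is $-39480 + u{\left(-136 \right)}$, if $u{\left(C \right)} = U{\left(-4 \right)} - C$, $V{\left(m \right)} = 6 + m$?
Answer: $- \frac{826192}{21} \approx -39343.0$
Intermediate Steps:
$j = \frac{32}{3}$ ($j = \frac{8}{3} \cdot 4 = \frac{32}{3} \approx 10.667$)
$U{\left(a \right)} = \frac{32}{21}$ ($U{\left(a \right)} = \frac{32}{3 \left(6 + 1\right)} = \frac{32}{3 \cdot 7} = \frac{32}{3} \cdot \frac{1}{7} = \frac{32}{21}$)
$u{\left(C \right)} = \frac{32}{21} - C$
$-39480 + u{\left(-136 \right)} = -39480 + \left(\frac{32}{21} - -136\right) = -39480 + \left(\frac{32}{21} + 136\right) = -39480 + \frac{2888}{21} = - \frac{826192}{21}$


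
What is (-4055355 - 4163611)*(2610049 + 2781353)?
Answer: -44311749730332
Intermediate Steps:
(-4055355 - 4163611)*(2610049 + 2781353) = -8218966*5391402 = -44311749730332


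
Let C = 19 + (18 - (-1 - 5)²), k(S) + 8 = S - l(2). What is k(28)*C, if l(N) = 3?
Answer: 17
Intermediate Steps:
k(S) = -11 + S (k(S) = -8 + (S - 1*3) = -8 + (S - 3) = -8 + (-3 + S) = -11 + S)
C = 1 (C = 19 + (18 - 1*(-6)²) = 19 + (18 - 1*36) = 19 + (18 - 36) = 19 - 18 = 1)
k(28)*C = (-11 + 28)*1 = 17*1 = 17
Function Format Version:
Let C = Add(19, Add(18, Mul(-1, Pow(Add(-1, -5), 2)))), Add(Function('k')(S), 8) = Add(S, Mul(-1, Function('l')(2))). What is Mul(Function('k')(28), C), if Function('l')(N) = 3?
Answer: 17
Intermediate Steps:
Function('k')(S) = Add(-11, S) (Function('k')(S) = Add(-8, Add(S, Mul(-1, 3))) = Add(-8, Add(S, -3)) = Add(-8, Add(-3, S)) = Add(-11, S))
C = 1 (C = Add(19, Add(18, Mul(-1, Pow(-6, 2)))) = Add(19, Add(18, Mul(-1, 36))) = Add(19, Add(18, -36)) = Add(19, -18) = 1)
Mul(Function('k')(28), C) = Mul(Add(-11, 28), 1) = Mul(17, 1) = 17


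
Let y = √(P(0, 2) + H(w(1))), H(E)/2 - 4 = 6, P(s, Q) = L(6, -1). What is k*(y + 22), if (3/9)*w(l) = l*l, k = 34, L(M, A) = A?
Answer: 748 + 34*√19 ≈ 896.20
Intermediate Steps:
P(s, Q) = -1
w(l) = 3*l² (w(l) = 3*(l*l) = 3*l²)
H(E) = 20 (H(E) = 8 + 2*6 = 8 + 12 = 20)
y = √19 (y = √(-1 + 20) = √19 ≈ 4.3589)
k*(y + 22) = 34*(√19 + 22) = 34*(22 + √19) = 748 + 34*√19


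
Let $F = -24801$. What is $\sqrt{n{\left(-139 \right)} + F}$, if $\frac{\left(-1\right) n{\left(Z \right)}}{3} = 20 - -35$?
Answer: $3 i \sqrt{2774} \approx 158.01 i$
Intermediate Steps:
$n{\left(Z \right)} = -165$ ($n{\left(Z \right)} = - 3 \left(20 - -35\right) = - 3 \left(20 + 35\right) = \left(-3\right) 55 = -165$)
$\sqrt{n{\left(-139 \right)} + F} = \sqrt{-165 - 24801} = \sqrt{-24966} = 3 i \sqrt{2774}$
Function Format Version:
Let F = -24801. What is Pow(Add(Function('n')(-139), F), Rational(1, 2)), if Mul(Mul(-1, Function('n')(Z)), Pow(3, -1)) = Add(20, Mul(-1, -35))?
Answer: Mul(3, I, Pow(2774, Rational(1, 2))) ≈ Mul(158.01, I)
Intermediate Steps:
Function('n')(Z) = -165 (Function('n')(Z) = Mul(-3, Add(20, Mul(-1, -35))) = Mul(-3, Add(20, 35)) = Mul(-3, 55) = -165)
Pow(Add(Function('n')(-139), F), Rational(1, 2)) = Pow(Add(-165, -24801), Rational(1, 2)) = Pow(-24966, Rational(1, 2)) = Mul(3, I, Pow(2774, Rational(1, 2)))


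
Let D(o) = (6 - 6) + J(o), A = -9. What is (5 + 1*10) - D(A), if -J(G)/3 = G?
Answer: -12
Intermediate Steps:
J(G) = -3*G
D(o) = -3*o (D(o) = (6 - 6) - 3*o = 0 - 3*o = -3*o)
(5 + 1*10) - D(A) = (5 + 1*10) - (-3)*(-9) = (5 + 10) - 1*27 = 15 - 27 = -12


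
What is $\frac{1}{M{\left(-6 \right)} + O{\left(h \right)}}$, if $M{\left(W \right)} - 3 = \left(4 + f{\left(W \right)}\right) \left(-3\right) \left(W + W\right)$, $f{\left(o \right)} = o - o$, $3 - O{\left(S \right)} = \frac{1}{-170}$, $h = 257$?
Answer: $\frac{170}{25501} \approx 0.0066664$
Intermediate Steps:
$O{\left(S \right)} = \frac{511}{170}$ ($O{\left(S \right)} = 3 - \frac{1}{-170} = 3 - - \frac{1}{170} = 3 + \frac{1}{170} = \frac{511}{170}$)
$f{\left(o \right)} = 0$
$M{\left(W \right)} = 3 - 24 W$ ($M{\left(W \right)} = 3 + \left(4 + 0\right) \left(-3\right) \left(W + W\right) = 3 + 4 \left(-3\right) 2 W = 3 - 12 \cdot 2 W = 3 - 24 W$)
$\frac{1}{M{\left(-6 \right)} + O{\left(h \right)}} = \frac{1}{\left(3 - -144\right) + \frac{511}{170}} = \frac{1}{\left(3 + 144\right) + \frac{511}{170}} = \frac{1}{147 + \frac{511}{170}} = \frac{1}{\frac{25501}{170}} = \frac{170}{25501}$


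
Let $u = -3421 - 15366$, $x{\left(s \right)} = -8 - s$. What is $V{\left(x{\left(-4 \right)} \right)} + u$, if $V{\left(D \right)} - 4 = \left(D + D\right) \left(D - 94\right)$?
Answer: $-17999$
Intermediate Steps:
$V{\left(D \right)} = 4 + 2 D \left(-94 + D\right)$ ($V{\left(D \right)} = 4 + \left(D + D\right) \left(D - 94\right) = 4 + 2 D \left(-94 + D\right)$)
$u = -18787$ ($u = -3421 - 15366 = -18787$)
$V{\left(x{\left(-4 \right)} \right)} + u = \left(4 - 188 \left(-8 - -4\right) + 2 \left(-8 - -4\right)^{2}\right) - 18787 = \left(4 - 188 \left(-8 + 4\right) + 2 \left(-8 + 4\right)^{2}\right) - 18787 = \left(4 - -752 + 2 \left(-4\right)^{2}\right) - 18787 = \left(4 + 752 + 2 \cdot 16\right) - 18787 = \left(4 + 752 + 32\right) - 18787 = 788 - 18787 = -17999$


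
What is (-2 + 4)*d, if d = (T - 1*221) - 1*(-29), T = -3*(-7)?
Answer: -342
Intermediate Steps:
T = 21
d = -171 (d = (21 - 1*221) - 1*(-29) = (21 - 221) + 29 = -200 + 29 = -171)
(-2 + 4)*d = (-2 + 4)*(-171) = 2*(-171) = -342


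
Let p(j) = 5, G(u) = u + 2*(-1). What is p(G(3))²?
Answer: 25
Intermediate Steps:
G(u) = -2 + u (G(u) = u - 2 = -2 + u)
p(G(3))² = 5² = 25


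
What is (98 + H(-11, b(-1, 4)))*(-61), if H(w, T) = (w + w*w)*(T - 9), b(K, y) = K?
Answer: 61122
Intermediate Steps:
H(w, T) = (-9 + T)*(w + w²) (H(w, T) = (w + w²)*(-9 + T) = (-9 + T)*(w + w²))
(98 + H(-11, b(-1, 4)))*(-61) = (98 - 11*(-9 - 1 - 9*(-11) - 1*(-11)))*(-61) = (98 - 11*(-9 - 1 + 99 + 11))*(-61) = (98 - 11*100)*(-61) = (98 - 1100)*(-61) = -1002*(-61) = 61122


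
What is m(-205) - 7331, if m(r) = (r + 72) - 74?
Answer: -7538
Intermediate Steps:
m(r) = -2 + r (m(r) = (72 + r) - 74 = -2 + r)
m(-205) - 7331 = (-2 - 205) - 7331 = -207 - 7331 = -7538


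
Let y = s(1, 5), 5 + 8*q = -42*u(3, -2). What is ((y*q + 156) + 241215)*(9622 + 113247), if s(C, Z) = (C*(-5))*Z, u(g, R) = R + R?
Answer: 236755416017/8 ≈ 2.9594e+10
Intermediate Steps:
u(g, R) = 2*R
q = 163/8 (q = -5/8 + (-84*(-2))/8 = -5/8 + (-42*(-4))/8 = -5/8 + (⅛)*168 = -5/8 + 21 = 163/8 ≈ 20.375)
s(C, Z) = -5*C*Z (s(C, Z) = (-5*C)*Z = -5*C*Z)
y = -25 (y = -5*1*5 = -25)
((y*q + 156) + 241215)*(9622 + 113247) = ((-25*163/8 + 156) + 241215)*(9622 + 113247) = ((-4075/8 + 156) + 241215)*122869 = (-2827/8 + 241215)*122869 = (1926893/8)*122869 = 236755416017/8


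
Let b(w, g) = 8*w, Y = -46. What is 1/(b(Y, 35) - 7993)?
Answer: -1/8361 ≈ -0.00011960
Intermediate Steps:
1/(b(Y, 35) - 7993) = 1/(8*(-46) - 7993) = 1/(-368 - 7993) = 1/(-8361) = -1/8361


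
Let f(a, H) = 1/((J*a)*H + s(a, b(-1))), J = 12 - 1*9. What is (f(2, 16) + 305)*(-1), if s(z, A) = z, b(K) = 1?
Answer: -29891/98 ≈ -305.01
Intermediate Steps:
J = 3 (J = 12 - 9 = 3)
f(a, H) = 1/(a + 3*H*a) (f(a, H) = 1/((3*a)*H + a) = 1/(3*H*a + a) = 1/(a + 3*H*a))
(f(2, 16) + 305)*(-1) = (1/(2*(1 + 3*16)) + 305)*(-1) = (1/(2*(1 + 48)) + 305)*(-1) = ((1/2)/49 + 305)*(-1) = ((1/2)*(1/49) + 305)*(-1) = (1/98 + 305)*(-1) = (29891/98)*(-1) = -29891/98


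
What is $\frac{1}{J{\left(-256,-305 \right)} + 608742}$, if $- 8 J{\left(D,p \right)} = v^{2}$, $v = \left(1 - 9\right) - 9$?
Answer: $\frac{8}{4869647} \approx 1.6428 \cdot 10^{-6}$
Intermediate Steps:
$v = -17$ ($v = -8 - 9 = -17$)
$J{\left(D,p \right)} = - \frac{289}{8}$ ($J{\left(D,p \right)} = - \frac{\left(-17\right)^{2}}{8} = \left(- \frac{1}{8}\right) 289 = - \frac{289}{8}$)
$\frac{1}{J{\left(-256,-305 \right)} + 608742} = \frac{1}{- \frac{289}{8} + 608742} = \frac{1}{\frac{4869647}{8}} = \frac{8}{4869647}$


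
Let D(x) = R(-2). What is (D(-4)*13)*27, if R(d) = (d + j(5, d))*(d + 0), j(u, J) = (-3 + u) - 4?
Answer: 2808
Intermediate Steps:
j(u, J) = -7 + u
R(d) = d*(-2 + d) (R(d) = (d + (-7 + 5))*(d + 0) = (d - 2)*d = (-2 + d)*d = d*(-2 + d))
D(x) = 8 (D(x) = -2*(-2 - 2) = -2*(-4) = 8)
(D(-4)*13)*27 = (8*13)*27 = 104*27 = 2808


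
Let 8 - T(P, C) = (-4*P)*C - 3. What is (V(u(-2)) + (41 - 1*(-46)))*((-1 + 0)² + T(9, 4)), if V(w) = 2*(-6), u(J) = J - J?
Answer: 11700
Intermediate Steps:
u(J) = 0
V(w) = -12
T(P, C) = 11 + 4*C*P (T(P, C) = 8 - ((-4*P)*C - 3) = 8 - (-4*C*P - 3) = 8 - (-3 - 4*C*P) = 8 + (3 + 4*C*P) = 11 + 4*C*P)
(V(u(-2)) + (41 - 1*(-46)))*((-1 + 0)² + T(9, 4)) = (-12 + (41 - 1*(-46)))*((-1 + 0)² + (11 + 4*4*9)) = (-12 + (41 + 46))*((-1)² + (11 + 144)) = (-12 + 87)*(1 + 155) = 75*156 = 11700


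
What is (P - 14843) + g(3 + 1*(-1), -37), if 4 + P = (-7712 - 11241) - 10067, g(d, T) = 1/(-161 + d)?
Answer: -6974854/159 ≈ -43867.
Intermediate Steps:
P = -29024 (P = -4 + ((-7712 - 11241) - 10067) = -4 + (-18953 - 10067) = -4 - 29020 = -29024)
(P - 14843) + g(3 + 1*(-1), -37) = (-29024 - 14843) + 1/(-161 + (3 + 1*(-1))) = -43867 + 1/(-161 + (3 - 1)) = -43867 + 1/(-161 + 2) = -43867 + 1/(-159) = -43867 - 1/159 = -6974854/159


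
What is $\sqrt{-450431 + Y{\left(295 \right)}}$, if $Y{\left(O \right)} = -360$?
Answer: $i \sqrt{450791} \approx 671.41 i$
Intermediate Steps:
$\sqrt{-450431 + Y{\left(295 \right)}} = \sqrt{-450431 - 360} = \sqrt{-450791} = i \sqrt{450791}$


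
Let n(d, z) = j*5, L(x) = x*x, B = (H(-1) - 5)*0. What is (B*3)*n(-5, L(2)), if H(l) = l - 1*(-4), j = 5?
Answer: 0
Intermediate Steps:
H(l) = 4 + l (H(l) = l + 4 = 4 + l)
B = 0 (B = ((4 - 1) - 5)*0 = (3 - 5)*0 = -2*0 = 0)
L(x) = x**2
n(d, z) = 25 (n(d, z) = 5*5 = 25)
(B*3)*n(-5, L(2)) = (0*3)*25 = 0*25 = 0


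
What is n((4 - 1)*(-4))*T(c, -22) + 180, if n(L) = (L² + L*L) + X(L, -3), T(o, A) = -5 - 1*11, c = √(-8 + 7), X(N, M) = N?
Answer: -4236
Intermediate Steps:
c = I (c = √(-1) = I ≈ 1.0*I)
T(o, A) = -16 (T(o, A) = -5 - 11 = -16)
n(L) = L + 2*L² (n(L) = (L² + L*L) + L = (L² + L²) + L = 2*L² + L = L + 2*L²)
n((4 - 1)*(-4))*T(c, -22) + 180 = (((4 - 1)*(-4))*(1 + 2*((4 - 1)*(-4))))*(-16) + 180 = ((3*(-4))*(1 + 2*(3*(-4))))*(-16) + 180 = -12*(1 + 2*(-12))*(-16) + 180 = -12*(1 - 24)*(-16) + 180 = -12*(-23)*(-16) + 180 = 276*(-16) + 180 = -4416 + 180 = -4236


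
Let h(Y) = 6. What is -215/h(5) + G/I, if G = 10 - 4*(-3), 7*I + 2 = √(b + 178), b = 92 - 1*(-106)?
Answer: -6511/186 + 77*√94/93 ≈ -26.978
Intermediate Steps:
b = 198 (b = 92 + 106 = 198)
I = -2/7 + 2*√94/7 (I = -2/7 + √(198 + 178)/7 = -2/7 + √376/7 = -2/7 + (2*√94)/7 = -2/7 + 2*√94/7 ≈ 2.4844)
G = 22 (G = 10 + 12 = 22)
-215/h(5) + G/I = -215/(6*1) + 22/(-2/7 + 2*√94/7) = -215/6 + 22/(-2/7 + 2*√94/7)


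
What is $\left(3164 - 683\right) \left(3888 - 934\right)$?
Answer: $7328874$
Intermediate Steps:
$\left(3164 - 683\right) \left(3888 - 934\right) = 2481 \cdot 2954 = 7328874$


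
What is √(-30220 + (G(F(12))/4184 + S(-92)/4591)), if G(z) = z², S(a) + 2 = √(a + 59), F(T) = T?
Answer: √(-174225586400312724 + 1255771639*I*√33)/2401093 ≈ 3.5989e-6 + 173.84*I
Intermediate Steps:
S(a) = -2 + √(59 + a) (S(a) = -2 + √(a + 59) = -2 + √(59 + a))
√(-30220 + (G(F(12))/4184 + S(-92)/4591)) = √(-30220 + (12²/4184 + (-2 + √(59 - 92))/4591)) = √(-30220 + (144*(1/4184) + (-2 + √(-33))*(1/4591))) = √(-30220 + (18/523 + (-2 + I*√33)*(1/4591))) = √(-30220 + (18/523 + (-2/4591 + I*√33/4591))) = √(-30220 + (81592/2401093 + I*√33/4591)) = √(-72560948868/2401093 + I*√33/4591)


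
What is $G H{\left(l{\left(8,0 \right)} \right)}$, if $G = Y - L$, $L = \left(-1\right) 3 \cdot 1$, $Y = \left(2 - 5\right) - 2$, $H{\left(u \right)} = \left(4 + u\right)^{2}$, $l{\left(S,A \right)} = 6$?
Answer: $-200$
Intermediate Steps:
$Y = -5$ ($Y = -3 - 2 = -5$)
$L = -3$ ($L = \left(-3\right) 1 = -3$)
$G = -2$ ($G = -5 - -3 = -5 + 3 = -2$)
$G H{\left(l{\left(8,0 \right)} \right)} = - 2 \left(4 + 6\right)^{2} = - 2 \cdot 10^{2} = \left(-2\right) 100 = -200$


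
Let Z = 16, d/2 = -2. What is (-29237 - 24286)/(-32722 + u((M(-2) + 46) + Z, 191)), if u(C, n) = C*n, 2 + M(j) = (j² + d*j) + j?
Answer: 53523/19352 ≈ 2.7658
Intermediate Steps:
d = -4 (d = 2*(-2) = -4)
M(j) = -2 + j² - 3*j (M(j) = -2 + ((j² - 4*j) + j) = -2 + (j² - 3*j) = -2 + j² - 3*j)
(-29237 - 24286)/(-32722 + u((M(-2) + 46) + Z, 191)) = (-29237 - 24286)/(-32722 + (((-2 + (-2)² - 3*(-2)) + 46) + 16)*191) = -53523/(-32722 + (((-2 + 4 + 6) + 46) + 16)*191) = -53523/(-32722 + ((8 + 46) + 16)*191) = -53523/(-32722 + (54 + 16)*191) = -53523/(-32722 + 70*191) = -53523/(-32722 + 13370) = -53523/(-19352) = -53523*(-1/19352) = 53523/19352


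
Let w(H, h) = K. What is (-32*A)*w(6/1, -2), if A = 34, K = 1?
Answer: -1088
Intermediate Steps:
w(H, h) = 1
(-32*A)*w(6/1, -2) = -32*34*1 = -1088*1 = -1088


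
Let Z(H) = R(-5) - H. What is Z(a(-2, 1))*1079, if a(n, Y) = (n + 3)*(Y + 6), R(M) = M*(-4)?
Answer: 14027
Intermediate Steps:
R(M) = -4*M
a(n, Y) = (3 + n)*(6 + Y)
Z(H) = 20 - H (Z(H) = -4*(-5) - H = 20 - H)
Z(a(-2, 1))*1079 = (20 - (18 + 3*1 + 6*(-2) + 1*(-2)))*1079 = (20 - (18 + 3 - 12 - 2))*1079 = (20 - 1*7)*1079 = (20 - 7)*1079 = 13*1079 = 14027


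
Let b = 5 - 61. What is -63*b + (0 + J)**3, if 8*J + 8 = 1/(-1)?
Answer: 1805607/512 ≈ 3526.6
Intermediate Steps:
J = -9/8 (J = -1 + (1/8)/(-1) = -1 + (1/8)*(-1) = -1 - 1/8 = -9/8 ≈ -1.1250)
b = -56
-63*b + (0 + J)**3 = -63*(-56) + (0 - 9/8)**3 = 3528 + (-9/8)**3 = 3528 - 729/512 = 1805607/512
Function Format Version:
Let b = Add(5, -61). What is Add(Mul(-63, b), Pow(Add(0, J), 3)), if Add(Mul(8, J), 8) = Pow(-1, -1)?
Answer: Rational(1805607, 512) ≈ 3526.6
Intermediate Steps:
J = Rational(-9, 8) (J = Add(-1, Mul(Rational(1, 8), Pow(-1, -1))) = Add(-1, Mul(Rational(1, 8), -1)) = Add(-1, Rational(-1, 8)) = Rational(-9, 8) ≈ -1.1250)
b = -56
Add(Mul(-63, b), Pow(Add(0, J), 3)) = Add(Mul(-63, -56), Pow(Add(0, Rational(-9, 8)), 3)) = Add(3528, Pow(Rational(-9, 8), 3)) = Add(3528, Rational(-729, 512)) = Rational(1805607, 512)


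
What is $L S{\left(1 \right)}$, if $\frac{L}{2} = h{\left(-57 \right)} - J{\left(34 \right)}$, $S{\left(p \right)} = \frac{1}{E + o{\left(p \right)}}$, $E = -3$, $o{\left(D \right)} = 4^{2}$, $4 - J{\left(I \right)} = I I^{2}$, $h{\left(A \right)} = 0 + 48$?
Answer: $\frac{78696}{13} \approx 6053.5$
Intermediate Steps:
$h{\left(A \right)} = 48$
$J{\left(I \right)} = 4 - I^{3}$ ($J{\left(I \right)} = 4 - I I^{2} = 4 - I^{3}$)
$o{\left(D \right)} = 16$
$S{\left(p \right)} = \frac{1}{13}$ ($S{\left(p \right)} = \frac{1}{-3 + 16} = \frac{1}{13}$)
$L = 78696$ ($L = 2 \left(48 - \left(4 - 34^{3}\right)\right) = 2 \left(48 - \left(4 - 39304\right)\right) = 2 \left(48 - -39300\right) = 2 \left(48 + 39300\right) = 2 \cdot 39348 = 78696$)
$L S{\left(1 \right)} = 78696 \cdot \frac{1}{13} = \frac{78696}{13}$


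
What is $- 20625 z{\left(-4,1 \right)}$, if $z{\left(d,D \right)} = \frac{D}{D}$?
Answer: $-20625$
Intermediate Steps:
$z{\left(d,D \right)} = 1$
$- 20625 z{\left(-4,1 \right)} = \left(-20625\right) 1 = -20625$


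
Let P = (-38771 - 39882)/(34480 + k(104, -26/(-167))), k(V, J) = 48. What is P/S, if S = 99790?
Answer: -78653/3445549120 ≈ -2.2827e-5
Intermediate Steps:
P = -78653/34528 (P = (-38771 - 39882)/(34480 + 48) = -78653/34528 ≈ -2.2779)
P/S = -78653/34528/99790 = -78653/34528*1/99790 = -78653/3445549120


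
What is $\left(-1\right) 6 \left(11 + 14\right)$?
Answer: $-150$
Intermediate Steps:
$\left(-1\right) 6 \left(11 + 14\right) = \left(-6\right) 25 = -150$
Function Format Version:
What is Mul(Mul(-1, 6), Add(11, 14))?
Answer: -150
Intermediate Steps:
Mul(Mul(-1, 6), Add(11, 14)) = Mul(-6, 25) = -150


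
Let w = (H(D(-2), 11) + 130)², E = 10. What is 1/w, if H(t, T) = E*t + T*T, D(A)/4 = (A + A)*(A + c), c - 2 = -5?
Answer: 1/1104601 ≈ 9.0530e-7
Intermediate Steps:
c = -3 (c = 2 - 5 = -3)
D(A) = 8*A*(-3 + A) (D(A) = 4*((A + A)*(A - 3)) = 4*((2*A)*(-3 + A)) = 4*(2*A*(-3 + A)) = 8*A*(-3 + A))
H(t, T) = T² + 10*t (H(t, T) = 10*t + T*T = 10*t + T² = T² + 10*t)
w = 1104601 (w = ((11² + 10*(8*(-2)*(-3 - 2))) + 130)² = ((121 + 10*(8*(-2)*(-5))) + 130)² = ((121 + 10*80) + 130)² = ((121 + 800) + 130)² = (921 + 130)² = 1051² = 1104601)
1/w = 1/1104601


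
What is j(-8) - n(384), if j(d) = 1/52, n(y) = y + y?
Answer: -39935/52 ≈ -767.98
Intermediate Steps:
n(y) = 2*y
j(d) = 1/52
j(-8) - n(384) = 1/52 - 2*384 = 1/52 - 1*768 = 1/52 - 768 = -39935/52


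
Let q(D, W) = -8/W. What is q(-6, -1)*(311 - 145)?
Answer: 1328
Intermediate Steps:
q(-6, -1)*(311 - 145) = (-8/(-1))*(311 - 145) = -8*(-1)*166 = 8*166 = 1328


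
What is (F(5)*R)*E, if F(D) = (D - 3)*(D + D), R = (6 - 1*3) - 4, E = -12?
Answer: 240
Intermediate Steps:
R = -1 (R = (6 - 3) - 4 = 3 - 4 = -1)
F(D) = 2*D*(-3 + D) (F(D) = (-3 + D)*(2*D) = 2*D*(-3 + D))
(F(5)*R)*E = ((2*5*(-3 + 5))*(-1))*(-12) = ((2*5*2)*(-1))*(-12) = (20*(-1))*(-12) = -20*(-12) = 240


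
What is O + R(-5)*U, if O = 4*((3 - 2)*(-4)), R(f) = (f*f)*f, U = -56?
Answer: 6984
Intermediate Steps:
R(f) = f**3 (R(f) = f**2*f = f**3)
O = -16 (O = 4*(1*(-4)) = 4*(-4) = -16)
O + R(-5)*U = -16 + (-5)**3*(-56) = -16 - 125*(-56) = -16 + 7000 = 6984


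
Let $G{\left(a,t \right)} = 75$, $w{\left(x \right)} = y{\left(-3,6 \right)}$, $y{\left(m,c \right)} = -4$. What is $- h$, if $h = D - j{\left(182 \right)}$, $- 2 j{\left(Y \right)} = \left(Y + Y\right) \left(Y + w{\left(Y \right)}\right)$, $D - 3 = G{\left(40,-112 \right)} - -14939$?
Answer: $-47413$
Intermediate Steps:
$w{\left(x \right)} = -4$
$D = 15017$ ($D = 3 + \left(75 - -14939\right) = 3 + \left(75 + 14939\right) = 3 + 15014 = 15017$)
$j{\left(Y \right)} = - Y \left(-4 + Y\right)$ ($j{\left(Y \right)} = - \frac{\left(Y + Y\right) \left(Y - 4\right)}{2} = - \frac{2 Y \left(-4 + Y\right)}{2} = - Y \left(-4 + Y\right)$)
$h = 47413$ ($h = 15017 - 182 \left(4 - 182\right) = 15017 - 182 \left(-178\right) = 15017 - -32396 = 15017 + 32396 = 47413$)
$- h = \left(-1\right) 47413 = -47413$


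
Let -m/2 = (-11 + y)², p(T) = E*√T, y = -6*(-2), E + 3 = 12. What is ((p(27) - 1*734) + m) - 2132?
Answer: -2868 + 27*√3 ≈ -2821.2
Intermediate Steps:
E = 9 (E = -3 + 12 = 9)
y = 12
p(T) = 9*√T
m = -2 (m = -2*(-11 + 12)² = -2*1² = -2*1 = -2)
((p(27) - 1*734) + m) - 2132 = ((9*√27 - 1*734) - 2) - 2132 = ((9*(3*√3) - 734) - 2) - 2132 = ((27*√3 - 734) - 2) - 2132 = ((-734 + 27*√3) - 2) - 2132 = (-736 + 27*√3) - 2132 = -2868 + 27*√3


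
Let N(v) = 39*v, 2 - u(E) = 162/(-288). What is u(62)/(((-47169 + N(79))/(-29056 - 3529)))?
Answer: 1335985/705408 ≈ 1.8939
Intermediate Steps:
u(E) = 41/16 (u(E) = 2 - 162/(-288) = 2 - 162*(-1)/288 = 2 - 1*(-9/16) = 2 + 9/16 = 41/16)
u(62)/(((-47169 + N(79))/(-29056 - 3529))) = 41/(16*(((-47169 + 39*79)/(-29056 - 3529)))) = 41/(16*(((-47169 + 3081)/(-32585)))) = 41/(16*((-44088*(-1/32585)))) = 41/(16*(44088/32585)) = (41/16)*(32585/44088) = 1335985/705408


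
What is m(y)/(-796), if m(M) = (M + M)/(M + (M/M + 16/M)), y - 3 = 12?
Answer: -225/101888 ≈ -0.0022083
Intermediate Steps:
y = 15 (y = 3 + 12 = 15)
m(M) = 2*M/(1 + M + 16/M) (m(M) = (2*M)/(M + (1 + 16/M)) = (2*M)/(1 + M + 16/M) = 2*M/(1 + M + 16/M))
m(y)/(-796) = (2*15²/(16 + 15 + 15²))/(-796) = (2*225/(16 + 15 + 225))*(-1/796) = (2*225/256)*(-1/796) = (2*225*(1/256))*(-1/796) = (225/128)*(-1/796) = -225/101888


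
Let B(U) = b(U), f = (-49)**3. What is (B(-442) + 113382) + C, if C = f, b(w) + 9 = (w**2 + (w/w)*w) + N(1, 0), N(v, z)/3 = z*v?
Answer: 190646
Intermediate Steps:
N(v, z) = 3*v*z (N(v, z) = 3*(z*v) = 3*(v*z) = 3*v*z)
b(w) = -9 + w + w**2 (b(w) = -9 + ((w**2 + (w/w)*w) + 3*1*0) = -9 + ((w**2 + 1*w) + 0) = -9 + ((w**2 + w) + 0) = -9 + ((w + w**2) + 0) = -9 + (w + w**2) = -9 + w + w**2)
f = -117649
C = -117649
B(U) = -9 + U + U**2
(B(-442) + 113382) + C = ((-9 - 442 + (-442)**2) + 113382) - 117649 = ((-9 - 442 + 195364) + 113382) - 117649 = (194913 + 113382) - 117649 = 308295 - 117649 = 190646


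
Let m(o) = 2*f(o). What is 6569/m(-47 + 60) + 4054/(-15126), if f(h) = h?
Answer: 49628645/196638 ≈ 252.39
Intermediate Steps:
m(o) = 2*o
6569/m(-47 + 60) + 4054/(-15126) = 6569/((2*(-47 + 60))) + 4054/(-15126) = 6569/((2*13)) + 4054*(-1/15126) = 6569/26 - 2027/7563 = 49628645/196638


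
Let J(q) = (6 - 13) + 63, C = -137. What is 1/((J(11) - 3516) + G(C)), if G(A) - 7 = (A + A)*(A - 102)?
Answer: 1/62033 ≈ 1.6120e-5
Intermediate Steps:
J(q) = 56 (J(q) = -7 + 63 = 56)
G(A) = 7 + 2*A*(-102 + A) (G(A) = 7 + (A + A)*(A - 102) = 7 + (2*A)*(-102 + A) = 7 + 2*A*(-102 + A))
1/((J(11) - 3516) + G(C)) = 1/((56 - 3516) + (7 - 204*(-137) + 2*(-137)²)) = 1/(-3460 + (7 + 27948 + 2*18769)) = 1/(-3460 + (7 + 27948 + 37538)) = 1/(-3460 + 65493) = 1/62033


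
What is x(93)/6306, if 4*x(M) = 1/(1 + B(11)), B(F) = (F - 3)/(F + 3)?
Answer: 7/277464 ≈ 2.5229e-5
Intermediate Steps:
B(F) = (-3 + F)/(3 + F)
x(M) = 7/44 (x(M) = 1/(4*(1 + (-3 + 11)/(3 + 11))) = 1/(4*(1 + 8/14)) = 1/(4*(1 + (1/14)*8)) = 1/(4*(1 + 4/7)) = 1/(4*(11/7)) = (¼)*(7/11) = 7/44)
x(93)/6306 = (7/44)/6306 = (7/44)*(1/6306) = 7/277464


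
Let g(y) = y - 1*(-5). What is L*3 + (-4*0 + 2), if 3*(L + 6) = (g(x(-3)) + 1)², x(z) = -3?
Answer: -7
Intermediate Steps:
g(y) = 5 + y (g(y) = y + 5 = 5 + y)
L = -3 (L = -6 + ((5 - 3) + 1)²/3 = -6 + (2 + 1)²/3 = -6 + (⅓)*3² = -6 + (⅓)*9 = -6 + 3 = -3)
L*3 + (-4*0 + 2) = -3*3 + (-4*0 + 2) = -9 + (0 + 2) = -9 + 2 = -7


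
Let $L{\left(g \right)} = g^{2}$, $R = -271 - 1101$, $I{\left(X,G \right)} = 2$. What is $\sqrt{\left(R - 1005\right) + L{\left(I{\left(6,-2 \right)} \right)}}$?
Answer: $i \sqrt{2373} \approx 48.713 i$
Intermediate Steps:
$R = -1372$
$\sqrt{\left(R - 1005\right) + L{\left(I{\left(6,-2 \right)} \right)}} = \sqrt{\left(-1372 - 1005\right) + 2^{2}} = \sqrt{-2377 + 4} = \sqrt{-2373} = i \sqrt{2373}$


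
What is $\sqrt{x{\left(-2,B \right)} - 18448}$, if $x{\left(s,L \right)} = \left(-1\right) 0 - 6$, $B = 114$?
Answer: $i \sqrt{18454} \approx 135.85 i$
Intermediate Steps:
$x{\left(s,L \right)} = -6$ ($x{\left(s,L \right)} = 0 - 6 = -6$)
$\sqrt{x{\left(-2,B \right)} - 18448} = \sqrt{-6 - 18448} = \sqrt{-18454} = i \sqrt{18454}$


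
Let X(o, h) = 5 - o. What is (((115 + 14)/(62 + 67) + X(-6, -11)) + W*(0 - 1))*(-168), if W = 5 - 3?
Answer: -1680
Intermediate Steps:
W = 2
(((115 + 14)/(62 + 67) + X(-6, -11)) + W*(0 - 1))*(-168) = (((115 + 14)/(62 + 67) + (5 - 1*(-6))) + 2*(0 - 1))*(-168) = ((129/129 + (5 + 6)) + 2*(-1))*(-168) = ((129*(1/129) + 11) - 2)*(-168) = ((1 + 11) - 2)*(-168) = (12 - 2)*(-168) = 10*(-168) = -1680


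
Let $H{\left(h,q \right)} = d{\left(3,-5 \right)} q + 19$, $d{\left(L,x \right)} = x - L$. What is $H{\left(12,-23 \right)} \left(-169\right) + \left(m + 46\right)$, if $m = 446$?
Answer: $-33815$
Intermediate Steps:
$H{\left(h,q \right)} = 19 - 8 q$ ($H{\left(h,q \right)} = \left(-5 - 3\right) q + 19 = - 8 q + 19 = 19 - 8 q$)
$H{\left(12,-23 \right)} \left(-169\right) + \left(m + 46\right) = \left(19 - -184\right) \left(-169\right) + \left(446 + 46\right) = \left(19 + 184\right) \left(-169\right) + 492 = 203 \left(-169\right) + 492 = -34307 + 492 = -33815$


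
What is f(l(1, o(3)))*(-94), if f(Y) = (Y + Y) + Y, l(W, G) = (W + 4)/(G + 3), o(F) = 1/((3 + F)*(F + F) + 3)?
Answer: -27495/59 ≈ -466.02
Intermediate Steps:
o(F) = 1/(3 + 2*F*(3 + F)) (o(F) = 1/((3 + F)*(2*F) + 3) = 1/(2*F*(3 + F) + 3) = 1/(3 + 2*F*(3 + F)))
l(W, G) = (4 + W)/(3 + G)
f(Y) = 3*Y (f(Y) = 2*Y + Y = 3*Y)
f(l(1, o(3)))*(-94) = (3*((4 + 1)/(3 + 1/(3 + 2*3² + 6*3))))*(-94) = (3*(5/(3 + 1/(3 + 2*9 + 18))))*(-94) = (3*(5/(3 + 1/(3 + 18 + 18))))*(-94) = (3*(5/(3 + 1/39)))*(-94) = (3*(5/(118/39)))*(-94) = (3*((39/118)*5))*(-94) = (3*(195/118))*(-94) = (585/118)*(-94) = -27495/59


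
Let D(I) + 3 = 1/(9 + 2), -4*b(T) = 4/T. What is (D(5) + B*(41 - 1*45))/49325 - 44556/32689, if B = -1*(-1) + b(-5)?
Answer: -120888718636/88681170875 ≈ -1.3632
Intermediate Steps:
b(T) = -1/T
B = 6/5 (B = -1*(-1) - 1/(-5) = 1 - 1*(-⅕) = 1 + ⅕ = 6/5 ≈ 1.2000)
D(I) = -32/11 (D(I) = -3 + 1/(9 + 2) = -3 + 1/11 = -32/11)
(D(5) + B*(41 - 1*45))/49325 - 44556/32689 = (-32/11 + 6*(41 - 1*45)/5)/49325 - 44556/32689 = (-32/11 + 6*(41 - 45)/5)*(1/49325) - 44556*1/32689 = (-32/11 + (6/5)*(-4))*(1/49325) - 44556/32689 = (-32/11 - 24/5)*(1/49325) - 44556/32689 = -424/55*1/49325 - 44556/32689 = -424/2712875 - 44556/32689 = -120888718636/88681170875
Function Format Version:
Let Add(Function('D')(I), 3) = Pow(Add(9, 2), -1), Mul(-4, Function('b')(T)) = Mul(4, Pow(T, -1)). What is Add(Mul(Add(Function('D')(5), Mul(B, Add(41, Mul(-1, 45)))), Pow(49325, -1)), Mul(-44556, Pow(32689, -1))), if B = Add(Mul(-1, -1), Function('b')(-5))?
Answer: Rational(-120888718636, 88681170875) ≈ -1.3632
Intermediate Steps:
Function('b')(T) = Mul(-1, Pow(T, -1)) (Function('b')(T) = Mul(Rational(-1, 4), Mul(4, Pow(T, -1))) = Mul(-1, Pow(T, -1)))
B = Rational(6, 5) (B = Add(Mul(-1, -1), Mul(-1, Pow(-5, -1))) = Add(1, Mul(-1, Rational(-1, 5))) = Add(1, Rational(1, 5)) = Rational(6, 5) ≈ 1.2000)
Function('D')(I) = Rational(-32, 11) (Function('D')(I) = Add(-3, Pow(Add(9, 2), -1)) = Add(-3, Pow(11, -1)) = Add(-3, Rational(1, 11)) = Rational(-32, 11))
Add(Mul(Add(Function('D')(5), Mul(B, Add(41, Mul(-1, 45)))), Pow(49325, -1)), Mul(-44556, Pow(32689, -1))) = Add(Mul(Add(Rational(-32, 11), Mul(Rational(6, 5), Add(41, Mul(-1, 45)))), Pow(49325, -1)), Mul(-44556, Pow(32689, -1))) = Add(Mul(Add(Rational(-32, 11), Mul(Rational(6, 5), Add(41, -45))), Rational(1, 49325)), Mul(-44556, Rational(1, 32689))) = Add(Mul(Add(Rational(-32, 11), Mul(Rational(6, 5), -4)), Rational(1, 49325)), Rational(-44556, 32689)) = Add(Mul(Add(Rational(-32, 11), Rational(-24, 5)), Rational(1, 49325)), Rational(-44556, 32689)) = Add(Mul(Rational(-424, 55), Rational(1, 49325)), Rational(-44556, 32689)) = Add(Rational(-424, 2712875), Rational(-44556, 32689)) = Rational(-120888718636, 88681170875)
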